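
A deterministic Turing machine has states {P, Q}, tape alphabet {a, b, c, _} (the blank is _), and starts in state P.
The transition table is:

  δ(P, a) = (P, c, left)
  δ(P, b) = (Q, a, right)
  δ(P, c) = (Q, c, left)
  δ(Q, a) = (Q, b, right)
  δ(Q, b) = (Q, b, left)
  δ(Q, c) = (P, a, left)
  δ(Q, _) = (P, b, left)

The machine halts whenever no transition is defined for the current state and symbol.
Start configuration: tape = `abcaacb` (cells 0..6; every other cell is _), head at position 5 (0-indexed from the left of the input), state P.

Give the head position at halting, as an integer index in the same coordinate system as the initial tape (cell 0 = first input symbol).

state=P head=5 tape=__abcaa[c]b   (P,c)→(Q,c,left)
state=Q head=4 tape=__abca[a]cb   (Q,a)→(Q,b,right)
state=Q head=5 tape=__abcab[c]b   (Q,c)→(P,a,left)
state=P head=4 tape=__abca[b]ab   (P,b)→(Q,a,right)
state=Q head=5 tape=__abcaa[a]b   (Q,a)→(Q,b,right)
state=Q head=6 tape=__abcaab[b]   (Q,b)→(Q,b,left)
state=Q head=5 tape=__abcaa[b]b   (Q,b)→(Q,b,left)
state=Q head=4 tape=__abca[a]bb   (Q,a)→(Q,b,right)
state=Q head=5 tape=__abcab[b]b   (Q,b)→(Q,b,left)
state=Q head=4 tape=__abca[b]bb   (Q,b)→(Q,b,left)
state=Q head=3 tape=__abc[a]bbb   (Q,a)→(Q,b,right)
state=Q head=4 tape=__abcb[b]bb   (Q,b)→(Q,b,left)
state=Q head=3 tape=__abc[b]bbb   (Q,b)→(Q,b,left)
state=Q head=2 tape=__ab[c]bbbb   (Q,c)→(P,a,left)
state=P head=1 tape=__a[b]abbbb   (P,b)→(Q,a,right)
state=Q head=2 tape=__aa[a]bbbb   (Q,a)→(Q,b,right)
state=Q head=3 tape=__aab[b]bbb   (Q,b)→(Q,b,left)
state=Q head=2 tape=__aa[b]bbbb   (Q,b)→(Q,b,left)
state=Q head=1 tape=__a[a]bbbbb   (Q,a)→(Q,b,right)
state=Q head=2 tape=__ab[b]bbbb   (Q,b)→(Q,b,left)
state=Q head=1 tape=__a[b]bbbbb   (Q,b)→(Q,b,left)
state=Q head=0 tape=__[a]bbbbbb   (Q,a)→(Q,b,right)
state=Q head=1 tape=__b[b]bbbbb   (Q,b)→(Q,b,left)
state=Q head=0 tape=__[b]bbbbbb   (Q,b)→(Q,b,left)
state=Q head=-1 tape=_[_]bbbbbbb   (Q,_)→(P,b,left)
state=P head=-2 tape=[_]bbbbbbbb
At halt the head is at cell -2.

-2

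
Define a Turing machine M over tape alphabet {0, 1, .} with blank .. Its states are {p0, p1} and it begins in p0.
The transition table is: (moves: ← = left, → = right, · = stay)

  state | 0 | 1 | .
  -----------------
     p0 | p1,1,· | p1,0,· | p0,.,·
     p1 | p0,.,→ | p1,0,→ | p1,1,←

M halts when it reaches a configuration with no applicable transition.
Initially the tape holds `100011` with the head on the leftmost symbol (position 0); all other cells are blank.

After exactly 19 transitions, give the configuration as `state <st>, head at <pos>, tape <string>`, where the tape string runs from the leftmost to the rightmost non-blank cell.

p0 | [1]00011..   read 1 → write 0, move ·, go to p1
p1 | [0]00011..   read 0 → write ., move →, go to p0
p0 | .[0]0011..   read 0 → write 1, move ·, go to p1
p1 | .[1]0011..   read 1 → write 0, move →, go to p1
p1 | .0[0]011..   read 0 → write ., move →, go to p0
p0 | .0.[0]11..   read 0 → write 1, move ·, go to p1
p1 | .0.[1]11..   read 1 → write 0, move →, go to p1
p1 | .0.0[1]1..   read 1 → write 0, move →, go to p1
p1 | .0.00[1]..   read 1 → write 0, move →, go to p1
p1 | .0.000[.].   read . → write 1, move ←, go to p1
p1 | .0.00[0]1.   read 0 → write ., move →, go to p0
p0 | .0.00.[1].   read 1 → write 0, move ·, go to p1
p1 | .0.00.[0].   read 0 → write ., move →, go to p0
p0 | .0.00..[.]   read . → write ., move ·, go to p0
p0 | .0.00..[.]   read . → write ., move ·, go to p0
p0 | .0.00..[.]   read . → write ., move ·, go to p0
p0 | .0.00..[.]   read . → write ., move ·, go to p0
p0 | .0.00..[.]   read . → write ., move ·, go to p0
p0 | .0.00..[.]   read . → write ., move ·, go to p0
p0 | .0.00..[.]
After 19 steps: state p0, head at 7, tape 0.00.

state p0, head at 7, tape 0.00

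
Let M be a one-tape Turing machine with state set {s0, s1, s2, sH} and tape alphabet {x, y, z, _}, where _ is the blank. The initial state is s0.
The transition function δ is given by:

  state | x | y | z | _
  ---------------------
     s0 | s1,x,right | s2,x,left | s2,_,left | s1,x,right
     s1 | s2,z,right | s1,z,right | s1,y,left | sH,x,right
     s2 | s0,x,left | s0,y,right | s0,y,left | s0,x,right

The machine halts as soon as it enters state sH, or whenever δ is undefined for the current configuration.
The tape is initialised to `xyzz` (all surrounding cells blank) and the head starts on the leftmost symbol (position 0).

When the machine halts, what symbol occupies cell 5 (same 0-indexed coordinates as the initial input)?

s0 | [x]yzz___   read x → write x, move right, go to s1
s1 | x[y]zz___   read y → write z, move right, go to s1
s1 | xz[z]z___   read z → write y, move left, go to s1
s1 | x[z]yz___   read z → write y, move left, go to s1
s1 | [x]yyz___   read x → write z, move right, go to s2
s2 | z[y]yz___   read y → write y, move right, go to s0
s0 | zy[y]z___   read y → write x, move left, go to s2
s2 | z[y]xz___   read y → write y, move right, go to s0
s0 | zy[x]z___   read x → write x, move right, go to s1
s1 | zyx[z]___   read z → write y, move left, go to s1
s1 | zy[x]y___   read x → write z, move right, go to s2
s2 | zyz[y]___   read y → write y, move right, go to s0
s0 | zyzy[_]__   read _ → write x, move right, go to s1
s1 | zyzyx[_]_   read _ → write x, move right, go to sH
sH | zyzyxx[_]
Cell 5 holds x when M halts.

x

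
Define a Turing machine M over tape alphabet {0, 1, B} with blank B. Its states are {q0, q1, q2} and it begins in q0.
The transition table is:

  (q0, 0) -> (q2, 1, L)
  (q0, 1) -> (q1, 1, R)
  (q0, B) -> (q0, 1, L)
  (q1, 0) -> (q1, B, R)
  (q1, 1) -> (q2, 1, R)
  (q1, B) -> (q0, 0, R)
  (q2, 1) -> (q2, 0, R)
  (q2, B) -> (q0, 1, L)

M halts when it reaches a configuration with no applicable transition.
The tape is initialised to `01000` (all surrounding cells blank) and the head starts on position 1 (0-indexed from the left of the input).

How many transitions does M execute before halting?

q0 | 0[1]000BBB   read 1 → write 1, move R, go to q1
q1 | 01[0]00BBB   read 0 → write B, move R, go to q1
q1 | 01B[0]0BBB   read 0 → write B, move R, go to q1
q1 | 01BB[0]BBB   read 0 → write B, move R, go to q1
q1 | 01BBB[B]BB   read B → write 0, move R, go to q0
q0 | 01BBB0[B]B   read B → write 1, move L, go to q0
q0 | 01BBB[0]1B   read 0 → write 1, move L, go to q2
q2 | 01BB[B]11B   read B → write 1, move L, go to q0
q0 | 01B[B]111B   read B → write 1, move L, go to q0
q0 | 01[B]1111B   read B → write 1, move L, go to q0
q0 | 0[1]11111B   read 1 → write 1, move R, go to q1
q1 | 01[1]1111B   read 1 → write 1, move R, go to q2
q2 | 011[1]111B   read 1 → write 0, move R, go to q2
q2 | 0110[1]11B   read 1 → write 0, move R, go to q2
q2 | 01100[1]1B   read 1 → write 0, move R, go to q2
q2 | 011000[1]B   read 1 → write 0, move R, go to q2
q2 | 0110000[B]   read B → write 1, move L, go to q0
q0 | 011000[0]1   read 0 → write 1, move L, go to q2
q2 | 01100[0]11
M halts after 18 transitions.

18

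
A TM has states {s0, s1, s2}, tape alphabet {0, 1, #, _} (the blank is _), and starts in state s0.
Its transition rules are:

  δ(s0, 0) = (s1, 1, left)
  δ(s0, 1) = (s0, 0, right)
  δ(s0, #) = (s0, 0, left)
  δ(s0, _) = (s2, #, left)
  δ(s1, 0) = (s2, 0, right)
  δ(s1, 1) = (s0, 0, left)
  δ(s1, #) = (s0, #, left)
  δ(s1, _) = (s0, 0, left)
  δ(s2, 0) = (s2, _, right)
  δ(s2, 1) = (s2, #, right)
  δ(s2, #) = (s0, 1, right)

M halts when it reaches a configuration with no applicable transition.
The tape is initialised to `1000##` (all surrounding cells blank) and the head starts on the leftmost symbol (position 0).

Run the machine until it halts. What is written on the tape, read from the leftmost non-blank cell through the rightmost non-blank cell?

state=s0 head=0 tape=[1]000##_   (s0,1)→(s0,0,right)
state=s0 head=1 tape=0[0]00##_   (s0,0)→(s1,1,left)
state=s1 head=0 tape=[0]100##_   (s1,0)→(s2,0,right)
state=s2 head=1 tape=0[1]00##_   (s2,1)→(s2,#,right)
state=s2 head=2 tape=0#[0]0##_   (s2,0)→(s2,_,right)
state=s2 head=3 tape=0#_[0]##_   (s2,0)→(s2,_,right)
state=s2 head=4 tape=0#__[#]#_   (s2,#)→(s0,1,right)
state=s0 head=5 tape=0#__1[#]_   (s0,#)→(s0,0,left)
state=s0 head=4 tape=0#__[1]0_   (s0,1)→(s0,0,right)
state=s0 head=5 tape=0#__0[0]_   (s0,0)→(s1,1,left)
state=s1 head=4 tape=0#__[0]1_   (s1,0)→(s2,0,right)
state=s2 head=5 tape=0#__0[1]_   (s2,1)→(s2,#,right)
state=s2 head=6 tape=0#__0#[_]
The non-blank tape span at halt is 0#__0#.

0#__0#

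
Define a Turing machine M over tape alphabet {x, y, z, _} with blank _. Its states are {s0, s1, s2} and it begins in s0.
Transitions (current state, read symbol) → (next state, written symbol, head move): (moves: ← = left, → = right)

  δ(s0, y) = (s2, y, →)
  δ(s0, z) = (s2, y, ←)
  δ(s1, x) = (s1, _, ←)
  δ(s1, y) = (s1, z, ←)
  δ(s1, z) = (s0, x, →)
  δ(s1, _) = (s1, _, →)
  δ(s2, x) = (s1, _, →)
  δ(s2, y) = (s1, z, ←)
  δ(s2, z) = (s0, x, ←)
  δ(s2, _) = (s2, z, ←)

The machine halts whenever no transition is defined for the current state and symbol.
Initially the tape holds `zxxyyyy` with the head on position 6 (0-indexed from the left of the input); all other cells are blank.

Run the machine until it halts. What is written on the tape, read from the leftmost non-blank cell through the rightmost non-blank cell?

x__zzzzz

s0 | zxxyyy[y]_   read y → write y, move →, go to s2
s2 | zxxyyyy[_]   read _ → write z, move ←, go to s2
s2 | zxxyyy[y]z   read y → write z, move ←, go to s1
s1 | zxxyy[y]zz   read y → write z, move ←, go to s1
s1 | zxxy[y]zzz   read y → write z, move ←, go to s1
s1 | zxx[y]zzzz   read y → write z, move ←, go to s1
s1 | zx[x]zzzzz   read x → write _, move ←, go to s1
s1 | z[x]_zzzzz   read x → write _, move ←, go to s1
s1 | [z]__zzzzz   read z → write x, move →, go to s0
s0 | x[_]_zzzzz
The non-blank tape span at halt is x__zzzzz.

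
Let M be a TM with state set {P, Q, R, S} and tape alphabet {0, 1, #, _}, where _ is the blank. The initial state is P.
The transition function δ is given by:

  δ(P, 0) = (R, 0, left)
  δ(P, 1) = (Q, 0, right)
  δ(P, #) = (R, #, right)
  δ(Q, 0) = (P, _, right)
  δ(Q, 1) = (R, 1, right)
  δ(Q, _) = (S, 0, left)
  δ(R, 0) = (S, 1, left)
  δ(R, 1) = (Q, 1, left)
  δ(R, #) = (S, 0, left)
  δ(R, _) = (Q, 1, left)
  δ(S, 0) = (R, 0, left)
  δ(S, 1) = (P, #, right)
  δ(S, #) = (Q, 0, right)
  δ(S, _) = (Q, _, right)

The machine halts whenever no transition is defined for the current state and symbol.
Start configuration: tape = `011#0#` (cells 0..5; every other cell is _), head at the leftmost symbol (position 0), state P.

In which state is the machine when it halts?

state=P head=0 tape=___[0]11#0#_   (P,0)→(R,0,left)
state=R head=-1 tape=__[_]011#0#_   (R,_)→(Q,1,left)
state=Q head=-2 tape=_[_]1011#0#_   (Q,_)→(S,0,left)
state=S head=-3 tape=[_]01011#0#_   (S,_)→(Q,_,right)
state=Q head=-2 tape=_[0]1011#0#_   (Q,0)→(P,_,right)
state=P head=-1 tape=__[1]011#0#_   (P,1)→(Q,0,right)
state=Q head=0 tape=__0[0]11#0#_   (Q,0)→(P,_,right)
state=P head=1 tape=__0_[1]1#0#_   (P,1)→(Q,0,right)
state=Q head=2 tape=__0_0[1]#0#_   (Q,1)→(R,1,right)
state=R head=3 tape=__0_01[#]0#_   (R,#)→(S,0,left)
state=S head=2 tape=__0_0[1]00#_   (S,1)→(P,#,right)
state=P head=3 tape=__0_0#[0]0#_   (P,0)→(R,0,left)
state=R head=2 tape=__0_0[#]00#_   (R,#)→(S,0,left)
state=S head=1 tape=__0_[0]000#_   (S,0)→(R,0,left)
state=R head=0 tape=__0[_]0000#_   (R,_)→(Q,1,left)
state=Q head=-1 tape=__[0]10000#_   (Q,0)→(P,_,right)
state=P head=0 tape=___[1]0000#_   (P,1)→(Q,0,right)
state=Q head=1 tape=___0[0]000#_   (Q,0)→(P,_,right)
state=P head=2 tape=___0_[0]00#_   (P,0)→(R,0,left)
state=R head=1 tape=___0[_]000#_   (R,_)→(Q,1,left)
state=Q head=0 tape=___[0]1000#_   (Q,0)→(P,_,right)
state=P head=1 tape=____[1]000#_   (P,1)→(Q,0,right)
state=Q head=2 tape=____0[0]00#_   (Q,0)→(P,_,right)
state=P head=3 tape=____0_[0]0#_   (P,0)→(R,0,left)
state=R head=2 tape=____0[_]00#_   (R,_)→(Q,1,left)
state=Q head=1 tape=____[0]100#_   (Q,0)→(P,_,right)
state=P head=2 tape=_____[1]00#_   (P,1)→(Q,0,right)
state=Q head=3 tape=_____0[0]0#_   (Q,0)→(P,_,right)
state=P head=4 tape=_____0_[0]#_   (P,0)→(R,0,left)
state=R head=3 tape=_____0[_]0#_   (R,_)→(Q,1,left)
state=Q head=2 tape=_____[0]10#_   (Q,0)→(P,_,right)
state=P head=3 tape=______[1]0#_   (P,1)→(Q,0,right)
state=Q head=4 tape=______0[0]#_   (Q,0)→(P,_,right)
state=P head=5 tape=______0_[#]_   (P,#)→(R,#,right)
state=R head=6 tape=______0_#[_]   (R,_)→(Q,1,left)
state=Q head=5 tape=______0_[#]1
No transition is defined for (Q, #); M halts in state Q.

Q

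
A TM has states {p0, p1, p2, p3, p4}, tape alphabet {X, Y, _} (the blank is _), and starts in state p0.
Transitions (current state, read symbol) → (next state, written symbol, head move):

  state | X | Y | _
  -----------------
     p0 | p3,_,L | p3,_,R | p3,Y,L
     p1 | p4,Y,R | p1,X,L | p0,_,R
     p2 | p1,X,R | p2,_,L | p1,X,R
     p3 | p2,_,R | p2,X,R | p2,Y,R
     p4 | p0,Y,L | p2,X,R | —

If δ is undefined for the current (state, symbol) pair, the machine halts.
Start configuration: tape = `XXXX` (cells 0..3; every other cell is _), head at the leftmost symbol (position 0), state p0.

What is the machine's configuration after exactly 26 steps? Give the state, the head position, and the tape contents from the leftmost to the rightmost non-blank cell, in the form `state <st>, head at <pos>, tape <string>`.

state p1, head at 4, tape YX_XX

state=p0 head=0 tape=_[X]XXX__   (p0,X)→(p3,_,L)
state=p3 head=-1 tape=[_]_XXX__   (p3,_)→(p2,Y,R)
state=p2 head=0 tape=Y[_]XXX__   (p2,_)→(p1,X,R)
state=p1 head=1 tape=YX[X]XX__   (p1,X)→(p4,Y,R)
state=p4 head=2 tape=YXY[X]X__   (p4,X)→(p0,Y,L)
state=p0 head=1 tape=YX[Y]YX__   (p0,Y)→(p3,_,R)
state=p3 head=2 tape=YX_[Y]X__   (p3,Y)→(p2,X,R)
state=p2 head=3 tape=YX_X[X]__   (p2,X)→(p1,X,R)
state=p1 head=4 tape=YX_XX[_]_   (p1,_)→(p0,_,R)
state=p0 head=5 tape=YX_XX_[_]   (p0,_)→(p3,Y,L)
state=p3 head=4 tape=YX_XX[_]Y   (p3,_)→(p2,Y,R)
state=p2 head=5 tape=YX_XXY[Y]   (p2,Y)→(p2,_,L)
state=p2 head=4 tape=YX_XX[Y]_   (p2,Y)→(p2,_,L)
state=p2 head=3 tape=YX_X[X]__   (p2,X)→(p1,X,R)
state=p1 head=4 tape=YX_XX[_]_   (p1,_)→(p0,_,R)
state=p0 head=5 tape=YX_XX_[_]   (p0,_)→(p3,Y,L)
state=p3 head=4 tape=YX_XX[_]Y   (p3,_)→(p2,Y,R)
state=p2 head=5 tape=YX_XXY[Y]   (p2,Y)→(p2,_,L)
state=p2 head=4 tape=YX_XX[Y]_   (p2,Y)→(p2,_,L)
state=p2 head=3 tape=YX_X[X]__   (p2,X)→(p1,X,R)
state=p1 head=4 tape=YX_XX[_]_   (p1,_)→(p0,_,R)
state=p0 head=5 tape=YX_XX_[_]   (p0,_)→(p3,Y,L)
state=p3 head=4 tape=YX_XX[_]Y   (p3,_)→(p2,Y,R)
state=p2 head=5 tape=YX_XXY[Y]   (p2,Y)→(p2,_,L)
state=p2 head=4 tape=YX_XX[Y]_   (p2,Y)→(p2,_,L)
state=p2 head=3 tape=YX_X[X]__   (p2,X)→(p1,X,R)
state=p1 head=4 tape=YX_XX[_]_
After 26 steps: state p1, head at 4, tape YX_XX.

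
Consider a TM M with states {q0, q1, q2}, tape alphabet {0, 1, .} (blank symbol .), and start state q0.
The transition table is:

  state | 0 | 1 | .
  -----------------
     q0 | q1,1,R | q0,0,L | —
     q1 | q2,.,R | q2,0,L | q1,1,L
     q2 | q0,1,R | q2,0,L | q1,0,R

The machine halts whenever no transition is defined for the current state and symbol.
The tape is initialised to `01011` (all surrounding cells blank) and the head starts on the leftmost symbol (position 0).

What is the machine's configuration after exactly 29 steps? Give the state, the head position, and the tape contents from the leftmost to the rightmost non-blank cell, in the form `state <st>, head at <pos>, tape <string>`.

q0 | .[0]1011.   read 0 → write 1, move R, go to q1
q1 | .1[1]011.   read 1 → write 0, move L, go to q2
q2 | .[1]0011.   read 1 → write 0, move L, go to q2
q2 | [.]00011.   read . → write 0, move R, go to q1
q1 | 0[0]0011.   read 0 → write ., move R, go to q2
q2 | 0.[0]011.   read 0 → write 1, move R, go to q0
q0 | 0.1[0]11.   read 0 → write 1, move R, go to q1
q1 | 0.11[1]1.   read 1 → write 0, move L, go to q2
q2 | 0.1[1]01.   read 1 → write 0, move L, go to q2
q2 | 0.[1]001.   read 1 → write 0, move L, go to q2
q2 | 0[.]0001.   read . → write 0, move R, go to q1
q1 | 00[0]001.   read 0 → write ., move R, go to q2
q2 | 00.[0]01.   read 0 → write 1, move R, go to q0
q0 | 00.1[0]1.   read 0 → write 1, move R, go to q1
q1 | 00.11[1].   read 1 → write 0, move L, go to q2
q2 | 00.1[1]0.   read 1 → write 0, move L, go to q2
q2 | 00.[1]00.   read 1 → write 0, move L, go to q2
q2 | 00[.]000.   read . → write 0, move R, go to q1
q1 | 000[0]00.   read 0 → write ., move R, go to q2
q2 | 000.[0]0.   read 0 → write 1, move R, go to q0
q0 | 000.1[0].   read 0 → write 1, move R, go to q1
q1 | 000.11[.]   read . → write 1, move L, go to q1
q1 | 000.1[1]1   read 1 → write 0, move L, go to q2
q2 | 000.[1]01   read 1 → write 0, move L, go to q2
q2 | 000[.]001   read . → write 0, move R, go to q1
q1 | 0000[0]01   read 0 → write ., move R, go to q2
q2 | 0000.[0]1   read 0 → write 1, move R, go to q0
q0 | 0000.1[1]   read 1 → write 0, move L, go to q0
q0 | 0000.[1]0   read 1 → write 0, move L, go to q0
q0 | 0000[.]00
After 29 steps: state q0, head at 3, tape 0000.00.

state q0, head at 3, tape 0000.00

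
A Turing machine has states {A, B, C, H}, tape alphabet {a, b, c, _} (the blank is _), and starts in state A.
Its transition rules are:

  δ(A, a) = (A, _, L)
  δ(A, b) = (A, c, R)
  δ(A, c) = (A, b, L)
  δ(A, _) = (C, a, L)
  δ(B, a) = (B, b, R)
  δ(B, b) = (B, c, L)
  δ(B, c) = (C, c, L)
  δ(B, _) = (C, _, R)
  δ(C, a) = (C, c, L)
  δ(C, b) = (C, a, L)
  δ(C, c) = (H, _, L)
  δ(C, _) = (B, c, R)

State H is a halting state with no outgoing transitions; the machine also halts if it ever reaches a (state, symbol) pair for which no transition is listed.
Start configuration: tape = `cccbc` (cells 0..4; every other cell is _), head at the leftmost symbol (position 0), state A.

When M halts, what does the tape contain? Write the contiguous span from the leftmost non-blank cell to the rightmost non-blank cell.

state=A head=0 tape=____[c]ccbc   (A,c)→(A,b,L)
state=A head=-1 tape=___[_]bccbc   (A,_)→(C,a,L)
state=C head=-2 tape=__[_]abccbc   (C,_)→(B,c,R)
state=B head=-1 tape=__c[a]bccbc   (B,a)→(B,b,R)
state=B head=0 tape=__cb[b]ccbc   (B,b)→(B,c,L)
state=B head=-1 tape=__c[b]cccbc   (B,b)→(B,c,L)
state=B head=-2 tape=__[c]ccccbc   (B,c)→(C,c,L)
state=C head=-3 tape=_[_]cccccbc   (C,_)→(B,c,R)
state=B head=-2 tape=_c[c]ccccbc   (B,c)→(C,c,L)
state=C head=-3 tape=_[c]cccccbc   (C,c)→(H,_,L)
state=H head=-4 tape=[_]_cccccbc
The non-blank tape span at halt is cccccbc.

cccccbc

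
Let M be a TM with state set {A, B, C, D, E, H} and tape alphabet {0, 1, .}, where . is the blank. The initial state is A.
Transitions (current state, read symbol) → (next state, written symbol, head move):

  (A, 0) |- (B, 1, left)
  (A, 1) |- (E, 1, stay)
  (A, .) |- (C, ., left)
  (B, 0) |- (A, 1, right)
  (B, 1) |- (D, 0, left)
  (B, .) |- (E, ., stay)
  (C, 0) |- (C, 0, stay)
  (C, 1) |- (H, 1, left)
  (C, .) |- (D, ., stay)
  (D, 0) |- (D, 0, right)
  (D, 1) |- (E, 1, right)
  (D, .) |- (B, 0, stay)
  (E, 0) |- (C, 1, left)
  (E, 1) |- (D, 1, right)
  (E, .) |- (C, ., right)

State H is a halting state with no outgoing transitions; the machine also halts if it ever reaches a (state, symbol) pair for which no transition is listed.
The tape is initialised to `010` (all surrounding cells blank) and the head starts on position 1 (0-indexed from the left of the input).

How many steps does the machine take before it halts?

state=A head=1 tape=0[1]0..   (A,1)→(E,1,stay)
state=E head=1 tape=0[1]0..   (E,1)→(D,1,right)
state=D head=2 tape=01[0]..   (D,0)→(D,0,right)
state=D head=3 tape=010[.].   (D,.)→(B,0,stay)
state=B head=3 tape=010[0].   (B,0)→(A,1,right)
state=A head=4 tape=0101[.]   (A,.)→(C,.,left)
state=C head=3 tape=010[1].   (C,1)→(H,1,left)
state=H head=2 tape=01[0]1.
M halts after 7 transitions.

7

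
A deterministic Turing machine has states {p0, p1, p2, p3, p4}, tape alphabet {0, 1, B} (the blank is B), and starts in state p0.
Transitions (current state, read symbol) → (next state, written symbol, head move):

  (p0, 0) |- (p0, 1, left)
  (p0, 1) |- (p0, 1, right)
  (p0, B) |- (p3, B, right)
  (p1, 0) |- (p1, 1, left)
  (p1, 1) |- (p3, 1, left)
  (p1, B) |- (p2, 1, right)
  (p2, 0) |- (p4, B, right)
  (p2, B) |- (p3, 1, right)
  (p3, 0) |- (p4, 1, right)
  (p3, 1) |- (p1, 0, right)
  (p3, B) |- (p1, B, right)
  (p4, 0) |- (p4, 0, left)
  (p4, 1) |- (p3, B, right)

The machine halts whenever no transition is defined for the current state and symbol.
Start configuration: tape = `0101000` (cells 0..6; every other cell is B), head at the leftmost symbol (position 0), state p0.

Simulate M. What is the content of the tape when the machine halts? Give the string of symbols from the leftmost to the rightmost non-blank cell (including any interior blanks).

1B1BBB1

p0 | B[0]101000B   read 0 → write 1, move left, go to p0
p0 | [B]1101000B   read B → write B, move right, go to p3
p3 | B[1]101000B   read 1 → write 0, move right, go to p1
p1 | B0[1]01000B   read 1 → write 1, move left, go to p3
p3 | B[0]101000B   read 0 → write 1, move right, go to p4
p4 | B1[1]01000B   read 1 → write B, move right, go to p3
p3 | B1B[0]1000B   read 0 → write 1, move right, go to p4
p4 | B1B1[1]000B   read 1 → write B, move right, go to p3
p3 | B1B1B[0]00B   read 0 → write 1, move right, go to p4
p4 | B1B1B1[0]0B   read 0 → write 0, move left, go to p4
p4 | B1B1B[1]00B   read 1 → write B, move right, go to p3
p3 | B1B1BB[0]0B   read 0 → write 1, move right, go to p4
p4 | B1B1BB1[0]B   read 0 → write 0, move left, go to p4
p4 | B1B1BB[1]0B   read 1 → write B, move right, go to p3
p3 | B1B1BBB[0]B   read 0 → write 1, move right, go to p4
p4 | B1B1BBB1[B]
The non-blank tape span at halt is 1B1BBB1.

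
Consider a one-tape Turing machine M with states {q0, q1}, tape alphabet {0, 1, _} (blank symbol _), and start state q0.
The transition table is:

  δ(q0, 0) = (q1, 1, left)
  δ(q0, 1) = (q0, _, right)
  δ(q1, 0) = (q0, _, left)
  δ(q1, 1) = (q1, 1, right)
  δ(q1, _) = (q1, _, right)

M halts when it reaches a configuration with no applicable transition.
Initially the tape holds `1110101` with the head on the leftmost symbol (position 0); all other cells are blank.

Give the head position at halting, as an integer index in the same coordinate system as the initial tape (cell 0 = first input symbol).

5

state=q0 head=0 tape=[1]110101   (q0,1)→(q0,_,right)
state=q0 head=1 tape=_[1]10101   (q0,1)→(q0,_,right)
state=q0 head=2 tape=__[1]0101   (q0,1)→(q0,_,right)
state=q0 head=3 tape=___[0]101   (q0,0)→(q1,1,left)
state=q1 head=2 tape=__[_]1101   (q1,_)→(q1,_,right)
state=q1 head=3 tape=___[1]101   (q1,1)→(q1,1,right)
state=q1 head=4 tape=___1[1]01   (q1,1)→(q1,1,right)
state=q1 head=5 tape=___11[0]1   (q1,0)→(q0,_,left)
state=q0 head=4 tape=___1[1]_1   (q0,1)→(q0,_,right)
state=q0 head=5 tape=___1_[_]1
At halt the head is at cell 5.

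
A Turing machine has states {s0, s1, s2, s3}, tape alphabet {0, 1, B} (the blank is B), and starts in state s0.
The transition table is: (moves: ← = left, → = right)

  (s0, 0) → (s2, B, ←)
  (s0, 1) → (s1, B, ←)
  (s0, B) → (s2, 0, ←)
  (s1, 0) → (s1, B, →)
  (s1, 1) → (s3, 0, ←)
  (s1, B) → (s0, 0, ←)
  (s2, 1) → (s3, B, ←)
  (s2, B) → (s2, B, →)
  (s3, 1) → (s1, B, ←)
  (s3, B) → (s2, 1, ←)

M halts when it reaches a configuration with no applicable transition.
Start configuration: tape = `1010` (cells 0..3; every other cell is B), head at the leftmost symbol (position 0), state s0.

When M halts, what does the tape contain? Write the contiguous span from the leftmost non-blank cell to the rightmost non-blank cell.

s0 | BBB[1]010   read 1 → write B, move ←, go to s1
s1 | BB[B]B010   read B → write 0, move ←, go to s0
s0 | B[B]0B010   read B → write 0, move ←, go to s2
s2 | [B]00B010   read B → write B, move →, go to s2
s2 | B[0]0B010
The non-blank tape span at halt is 00B010.

00B010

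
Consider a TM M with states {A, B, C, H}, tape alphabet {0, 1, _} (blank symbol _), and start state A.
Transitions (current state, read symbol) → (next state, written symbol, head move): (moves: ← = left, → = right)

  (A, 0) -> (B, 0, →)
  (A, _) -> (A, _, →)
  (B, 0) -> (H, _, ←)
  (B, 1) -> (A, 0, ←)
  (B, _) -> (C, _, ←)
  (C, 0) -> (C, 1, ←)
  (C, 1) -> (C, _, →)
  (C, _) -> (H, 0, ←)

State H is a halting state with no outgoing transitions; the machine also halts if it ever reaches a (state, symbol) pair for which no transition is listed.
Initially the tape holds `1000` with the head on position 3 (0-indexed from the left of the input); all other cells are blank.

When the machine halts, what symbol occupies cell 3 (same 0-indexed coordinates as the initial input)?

_

state=A head=3 tape=100[0]_   (A,0)→(B,0,→)
state=B head=4 tape=1000[_]   (B,_)→(C,_,←)
state=C head=3 tape=100[0]_   (C,0)→(C,1,←)
state=C head=2 tape=10[0]1_   (C,0)→(C,1,←)
state=C head=1 tape=1[0]11_   (C,0)→(C,1,←)
state=C head=0 tape=[1]111_   (C,1)→(C,_,→)
state=C head=1 tape=_[1]11_   (C,1)→(C,_,→)
state=C head=2 tape=__[1]1_   (C,1)→(C,_,→)
state=C head=3 tape=___[1]_   (C,1)→(C,_,→)
state=C head=4 tape=____[_]   (C,_)→(H,0,←)
state=H head=3 tape=___[_]0
Cell 3 holds _ when M halts.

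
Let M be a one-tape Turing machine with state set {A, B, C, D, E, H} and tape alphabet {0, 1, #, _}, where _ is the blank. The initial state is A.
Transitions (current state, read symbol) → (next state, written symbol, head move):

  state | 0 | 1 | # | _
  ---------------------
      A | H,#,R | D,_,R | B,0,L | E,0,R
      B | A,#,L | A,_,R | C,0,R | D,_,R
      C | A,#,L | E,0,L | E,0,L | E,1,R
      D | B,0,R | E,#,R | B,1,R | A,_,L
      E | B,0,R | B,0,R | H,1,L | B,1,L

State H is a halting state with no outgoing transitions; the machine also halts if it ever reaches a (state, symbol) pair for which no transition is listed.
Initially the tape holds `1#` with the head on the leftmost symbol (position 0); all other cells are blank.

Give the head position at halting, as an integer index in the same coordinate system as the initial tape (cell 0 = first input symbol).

3

state=A head=0 tape=[1]#____   (A,1)→(D,_,R)
state=D head=1 tape=_[#]____   (D,#)→(B,1,R)
state=B head=2 tape=_1[_]___   (B,_)→(D,_,R)
state=D head=3 tape=_1_[_]__   (D,_)→(A,_,L)
state=A head=2 tape=_1[_]___   (A,_)→(E,0,R)
state=E head=3 tape=_10[_]__   (E,_)→(B,1,L)
state=B head=2 tape=_1[0]1__   (B,0)→(A,#,L)
state=A head=1 tape=_[1]#1__   (A,1)→(D,_,R)
state=D head=2 tape=__[#]1__   (D,#)→(B,1,R)
state=B head=3 tape=__1[1]__   (B,1)→(A,_,R)
state=A head=4 tape=__1_[_]_   (A,_)→(E,0,R)
state=E head=5 tape=__1_0[_]   (E,_)→(B,1,L)
state=B head=4 tape=__1_[0]1   (B,0)→(A,#,L)
state=A head=3 tape=__1[_]#1   (A,_)→(E,0,R)
state=E head=4 tape=__10[#]1   (E,#)→(H,1,L)
state=H head=3 tape=__1[0]11
At halt the head is at cell 3.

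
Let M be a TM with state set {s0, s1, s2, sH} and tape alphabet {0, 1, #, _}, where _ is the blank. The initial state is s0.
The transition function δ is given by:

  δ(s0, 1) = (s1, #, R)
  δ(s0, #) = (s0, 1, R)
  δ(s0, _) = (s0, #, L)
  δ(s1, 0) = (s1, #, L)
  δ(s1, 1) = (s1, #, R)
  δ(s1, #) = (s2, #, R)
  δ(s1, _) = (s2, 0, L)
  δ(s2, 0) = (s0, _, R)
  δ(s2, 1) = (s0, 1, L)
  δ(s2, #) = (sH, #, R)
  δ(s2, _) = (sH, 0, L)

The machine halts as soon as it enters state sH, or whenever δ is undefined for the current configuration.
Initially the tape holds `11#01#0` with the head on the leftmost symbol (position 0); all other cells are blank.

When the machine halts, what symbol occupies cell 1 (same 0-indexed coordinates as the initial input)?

state=s0 head=0 tape=[1]1#01#0___   (s0,1)→(s1,#,R)
state=s1 head=1 tape=#[1]#01#0___   (s1,1)→(s1,#,R)
state=s1 head=2 tape=##[#]01#0___   (s1,#)→(s2,#,R)
state=s2 head=3 tape=###[0]1#0___   (s2,0)→(s0,_,R)
state=s0 head=4 tape=###_[1]#0___   (s0,1)→(s1,#,R)
state=s1 head=5 tape=###_#[#]0___   (s1,#)→(s2,#,R)
state=s2 head=6 tape=###_##[0]___   (s2,0)→(s0,_,R)
state=s0 head=7 tape=###_##_[_]__   (s0,_)→(s0,#,L)
state=s0 head=6 tape=###_##[_]#__   (s0,_)→(s0,#,L)
state=s0 head=5 tape=###_#[#]##__   (s0,#)→(s0,1,R)
state=s0 head=6 tape=###_#1[#]#__   (s0,#)→(s0,1,R)
state=s0 head=7 tape=###_#11[#]__   (s0,#)→(s0,1,R)
state=s0 head=8 tape=###_#111[_]_   (s0,_)→(s0,#,L)
state=s0 head=7 tape=###_#11[1]#_   (s0,1)→(s1,#,R)
state=s1 head=8 tape=###_#11#[#]_   (s1,#)→(s2,#,R)
state=s2 head=9 tape=###_#11##[_]   (s2,_)→(sH,0,L)
state=sH head=8 tape=###_#11#[#]0
Cell 1 holds # when M halts.

#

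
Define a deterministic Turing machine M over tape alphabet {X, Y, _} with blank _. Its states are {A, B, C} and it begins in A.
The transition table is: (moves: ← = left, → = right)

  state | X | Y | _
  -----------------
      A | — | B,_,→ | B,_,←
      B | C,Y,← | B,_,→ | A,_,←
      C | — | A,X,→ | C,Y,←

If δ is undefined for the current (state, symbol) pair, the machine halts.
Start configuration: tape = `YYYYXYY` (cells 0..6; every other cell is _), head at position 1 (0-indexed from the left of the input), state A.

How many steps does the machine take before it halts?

A | Y[Y]YYXYY_   read Y → write _, move →, go to B
B | Y_[Y]YXYY_   read Y → write _, move →, go to B
B | Y__[Y]XYY_   read Y → write _, move →, go to B
B | Y___[X]YY_   read X → write Y, move ←, go to C
C | Y__[_]YYY_   read _ → write Y, move ←, go to C
C | Y_[_]YYYY_   read _ → write Y, move ←, go to C
C | Y[_]YYYYY_   read _ → write Y, move ←, go to C
C | [Y]YYYYYY_   read Y → write X, move →, go to A
A | X[Y]YYYYY_   read Y → write _, move →, go to B
B | X_[Y]YYYY_   read Y → write _, move →, go to B
B | X__[Y]YYY_   read Y → write _, move →, go to B
B | X___[Y]YY_   read Y → write _, move →, go to B
B | X____[Y]Y_   read Y → write _, move →, go to B
B | X_____[Y]_   read Y → write _, move →, go to B
B | X______[_]   read _ → write _, move ←, go to A
A | X_____[_]_   read _ → write _, move ←, go to B
B | X____[_]__   read _ → write _, move ←, go to A
A | X___[_]___   read _ → write _, move ←, go to B
B | X__[_]____   read _ → write _, move ←, go to A
A | X_[_]_____   read _ → write _, move ←, go to B
B | X[_]______   read _ → write _, move ←, go to A
A | [X]_______
M halts after 21 transitions.

21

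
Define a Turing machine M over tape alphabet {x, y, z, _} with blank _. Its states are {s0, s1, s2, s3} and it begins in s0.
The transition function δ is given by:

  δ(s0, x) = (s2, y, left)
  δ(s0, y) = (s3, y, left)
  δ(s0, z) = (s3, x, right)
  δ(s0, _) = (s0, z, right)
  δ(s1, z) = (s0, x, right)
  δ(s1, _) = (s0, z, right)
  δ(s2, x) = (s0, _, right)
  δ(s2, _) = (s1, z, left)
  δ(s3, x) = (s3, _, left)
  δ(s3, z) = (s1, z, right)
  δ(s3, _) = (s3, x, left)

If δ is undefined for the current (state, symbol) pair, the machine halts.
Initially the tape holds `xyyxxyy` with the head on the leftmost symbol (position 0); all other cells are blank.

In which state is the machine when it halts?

s3

s0 | __[x]yyxxyy   read x → write y, move left, go to s2
s2 | _[_]yyyxxyy   read _ → write z, move left, go to s1
s1 | [_]zyyyxxyy   read _ → write z, move right, go to s0
s0 | z[z]yyyxxyy   read z → write x, move right, go to s3
s3 | zx[y]yyxxyy
No transition is defined for (s3, y); M halts in state s3.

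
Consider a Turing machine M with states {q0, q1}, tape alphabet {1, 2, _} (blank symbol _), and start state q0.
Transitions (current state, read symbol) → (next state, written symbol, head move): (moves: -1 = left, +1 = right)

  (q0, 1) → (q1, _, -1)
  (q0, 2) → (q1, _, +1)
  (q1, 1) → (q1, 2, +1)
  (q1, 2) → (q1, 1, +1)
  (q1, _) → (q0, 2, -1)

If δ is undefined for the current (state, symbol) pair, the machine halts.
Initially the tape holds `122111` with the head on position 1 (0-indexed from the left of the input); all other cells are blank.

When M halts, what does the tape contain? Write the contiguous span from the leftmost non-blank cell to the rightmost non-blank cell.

q0 | __1[2]2111__   read 2 → write _, move +1, go to q1
q1 | __1_[2]111__   read 2 → write 1, move +1, go to q1
q1 | __1_1[1]11__   read 1 → write 2, move +1, go to q1
q1 | __1_12[1]1__   read 1 → write 2, move +1, go to q1
q1 | __1_122[1]__   read 1 → write 2, move +1, go to q1
q1 | __1_1222[_]_   read _ → write 2, move -1, go to q0
q0 | __1_122[2]2_   read 2 → write _, move +1, go to q1
q1 | __1_122_[2]_   read 2 → write 1, move +1, go to q1
q1 | __1_122_1[_]   read _ → write 2, move -1, go to q0
q0 | __1_122_[1]2   read 1 → write _, move -1, go to q1
q1 | __1_122[_]_2   read _ → write 2, move -1, go to q0
q0 | __1_12[2]2_2   read 2 → write _, move +1, go to q1
q1 | __1_12_[2]_2   read 2 → write 1, move +1, go to q1
q1 | __1_12_1[_]2   read _ → write 2, move -1, go to q0
q0 | __1_12_[1]22   read 1 → write _, move -1, go to q1
q1 | __1_12[_]_22   read _ → write 2, move -1, go to q0
q0 | __1_1[2]2_22   read 2 → write _, move +1, go to q1
q1 | __1_1_[2]_22   read 2 → write 1, move +1, go to q1
q1 | __1_1_1[_]22   read _ → write 2, move -1, go to q0
q0 | __1_1_[1]222   read 1 → write _, move -1, go to q1
q1 | __1_1[_]_222   read _ → write 2, move -1, go to q0
q0 | __1_[1]2_222   read 1 → write _, move -1, go to q1
q1 | __1[_]_2_222   read _ → write 2, move -1, go to q0
q0 | __[1]2_2_222   read 1 → write _, move -1, go to q1
q1 | _[_]_2_2_222   read _ → write 2, move -1, go to q0
q0 | [_]2_2_2_222
The non-blank tape span at halt is 2_2_2_222.

2_2_2_222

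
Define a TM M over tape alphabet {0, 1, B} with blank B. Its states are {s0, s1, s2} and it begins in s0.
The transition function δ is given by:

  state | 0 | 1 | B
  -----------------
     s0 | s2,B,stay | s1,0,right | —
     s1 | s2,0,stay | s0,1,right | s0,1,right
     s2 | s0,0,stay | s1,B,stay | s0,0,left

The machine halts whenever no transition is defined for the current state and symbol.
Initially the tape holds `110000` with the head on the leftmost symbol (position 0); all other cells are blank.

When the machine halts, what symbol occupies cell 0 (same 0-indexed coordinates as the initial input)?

0

state=s0 head=0 tape=B[1]10000   (s0,1)→(s1,0,right)
state=s1 head=1 tape=B0[1]0000   (s1,1)→(s0,1,right)
state=s0 head=2 tape=B01[0]000   (s0,0)→(s2,B,stay)
state=s2 head=2 tape=B01[B]000   (s2,B)→(s0,0,left)
state=s0 head=1 tape=B0[1]0000   (s0,1)→(s1,0,right)
state=s1 head=2 tape=B00[0]000   (s1,0)→(s2,0,stay)
state=s2 head=2 tape=B00[0]000   (s2,0)→(s0,0,stay)
state=s0 head=2 tape=B00[0]000   (s0,0)→(s2,B,stay)
state=s2 head=2 tape=B00[B]000   (s2,B)→(s0,0,left)
state=s0 head=1 tape=B0[0]0000   (s0,0)→(s2,B,stay)
state=s2 head=1 tape=B0[B]0000   (s2,B)→(s0,0,left)
state=s0 head=0 tape=B[0]00000   (s0,0)→(s2,B,stay)
state=s2 head=0 tape=B[B]00000   (s2,B)→(s0,0,left)
state=s0 head=-1 tape=[B]000000
Cell 0 holds 0 when M halts.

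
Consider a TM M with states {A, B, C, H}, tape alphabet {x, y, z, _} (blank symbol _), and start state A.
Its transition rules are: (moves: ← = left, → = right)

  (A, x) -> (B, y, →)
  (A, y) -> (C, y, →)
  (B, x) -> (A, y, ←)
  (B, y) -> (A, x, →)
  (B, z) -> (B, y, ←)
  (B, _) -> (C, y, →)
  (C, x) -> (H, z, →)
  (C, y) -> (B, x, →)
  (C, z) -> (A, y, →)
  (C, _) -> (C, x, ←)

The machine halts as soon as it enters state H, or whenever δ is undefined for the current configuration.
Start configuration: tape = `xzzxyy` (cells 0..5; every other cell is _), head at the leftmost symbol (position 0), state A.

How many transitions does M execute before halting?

13

state=A head=0 tape=[x]zzxyy__   (A,x)→(B,y,→)
state=B head=1 tape=y[z]zxyy__   (B,z)→(B,y,←)
state=B head=0 tape=[y]yzxyy__   (B,y)→(A,x,→)
state=A head=1 tape=x[y]zxyy__   (A,y)→(C,y,→)
state=C head=2 tape=xy[z]xyy__   (C,z)→(A,y,→)
state=A head=3 tape=xyy[x]yy__   (A,x)→(B,y,→)
state=B head=4 tape=xyyy[y]y__   (B,y)→(A,x,→)
state=A head=5 tape=xyyyx[y]__   (A,y)→(C,y,→)
state=C head=6 tape=xyyyxy[_]_   (C,_)→(C,x,←)
state=C head=5 tape=xyyyx[y]x_   (C,y)→(B,x,→)
state=B head=6 tape=xyyyxx[x]_   (B,x)→(A,y,←)
state=A head=5 tape=xyyyx[x]y_   (A,x)→(B,y,→)
state=B head=6 tape=xyyyxy[y]_   (B,y)→(A,x,→)
state=A head=7 tape=xyyyxyx[_]
M halts after 13 transitions.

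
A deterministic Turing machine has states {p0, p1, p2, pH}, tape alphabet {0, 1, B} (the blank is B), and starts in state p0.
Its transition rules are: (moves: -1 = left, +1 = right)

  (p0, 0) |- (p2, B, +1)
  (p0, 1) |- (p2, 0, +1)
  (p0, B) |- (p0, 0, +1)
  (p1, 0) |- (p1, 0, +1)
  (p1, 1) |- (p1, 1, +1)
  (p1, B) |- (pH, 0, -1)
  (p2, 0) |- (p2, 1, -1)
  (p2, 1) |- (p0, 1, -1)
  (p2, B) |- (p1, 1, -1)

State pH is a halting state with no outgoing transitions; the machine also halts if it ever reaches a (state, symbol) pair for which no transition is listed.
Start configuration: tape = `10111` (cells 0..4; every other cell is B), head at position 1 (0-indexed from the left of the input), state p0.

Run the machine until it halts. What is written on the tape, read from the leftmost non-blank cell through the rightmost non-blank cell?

p0 | 1[0]111BB   read 0 → write B, move +1, go to p2
p2 | 1B[1]11BB   read 1 → write 1, move -1, go to p0
p0 | 1[B]111BB   read B → write 0, move +1, go to p0
p0 | 10[1]11BB   read 1 → write 0, move +1, go to p2
p2 | 100[1]1BB   read 1 → write 1, move -1, go to p0
p0 | 10[0]11BB   read 0 → write B, move +1, go to p2
p2 | 10B[1]1BB   read 1 → write 1, move -1, go to p0
p0 | 10[B]11BB   read B → write 0, move +1, go to p0
p0 | 100[1]1BB   read 1 → write 0, move +1, go to p2
p2 | 1000[1]BB   read 1 → write 1, move -1, go to p0
p0 | 100[0]1BB   read 0 → write B, move +1, go to p2
p2 | 100B[1]BB   read 1 → write 1, move -1, go to p0
p0 | 100[B]1BB   read B → write 0, move +1, go to p0
p0 | 1000[1]BB   read 1 → write 0, move +1, go to p2
p2 | 10000[B]B   read B → write 1, move -1, go to p1
p1 | 1000[0]1B   read 0 → write 0, move +1, go to p1
p1 | 10000[1]B   read 1 → write 1, move +1, go to p1
p1 | 100001[B]   read B → write 0, move -1, go to pH
pH | 10000[1]0
The non-blank tape span at halt is 1000010.

1000010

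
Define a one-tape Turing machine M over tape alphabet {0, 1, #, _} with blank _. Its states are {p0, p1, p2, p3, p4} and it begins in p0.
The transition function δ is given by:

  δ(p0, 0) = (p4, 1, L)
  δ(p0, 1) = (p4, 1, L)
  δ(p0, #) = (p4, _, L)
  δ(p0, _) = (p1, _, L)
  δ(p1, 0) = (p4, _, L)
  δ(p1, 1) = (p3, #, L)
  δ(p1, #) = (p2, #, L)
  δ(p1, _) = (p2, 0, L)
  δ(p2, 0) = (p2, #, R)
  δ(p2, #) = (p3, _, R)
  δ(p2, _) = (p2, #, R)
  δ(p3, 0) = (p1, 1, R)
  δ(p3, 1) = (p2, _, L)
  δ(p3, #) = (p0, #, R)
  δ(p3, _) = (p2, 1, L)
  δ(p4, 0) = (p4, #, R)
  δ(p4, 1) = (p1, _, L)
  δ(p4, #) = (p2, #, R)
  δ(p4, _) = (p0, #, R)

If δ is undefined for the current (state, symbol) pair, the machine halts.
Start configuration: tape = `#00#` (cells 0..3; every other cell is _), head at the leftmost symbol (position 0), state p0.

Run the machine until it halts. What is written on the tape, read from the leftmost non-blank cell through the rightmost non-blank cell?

##100#

p0 | __[#]00#   read # → write _, move L, go to p4
p4 | _[_]_00#   read _ → write #, move R, go to p0
p0 | _#[_]00#   read _ → write _, move L, go to p1
p1 | _[#]_00#   read # → write #, move L, go to p2
p2 | [_]#_00#   read _ → write #, move R, go to p2
p2 | #[#]_00#   read # → write _, move R, go to p3
p3 | #_[_]00#   read _ → write 1, move L, go to p2
p2 | #[_]100#   read _ → write #, move R, go to p2
p2 | ##[1]00#
The non-blank tape span at halt is ##100#.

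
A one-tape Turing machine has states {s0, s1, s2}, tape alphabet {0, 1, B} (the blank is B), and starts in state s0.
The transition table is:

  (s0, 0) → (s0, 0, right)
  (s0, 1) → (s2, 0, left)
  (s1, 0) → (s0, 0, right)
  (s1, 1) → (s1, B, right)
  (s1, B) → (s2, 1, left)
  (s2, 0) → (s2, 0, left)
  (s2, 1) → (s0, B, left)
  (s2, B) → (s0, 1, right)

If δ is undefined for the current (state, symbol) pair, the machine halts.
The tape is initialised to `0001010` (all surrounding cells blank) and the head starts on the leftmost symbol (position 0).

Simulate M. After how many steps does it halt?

20

state=s0 head=0 tape=BB[0]001010   (s0,0)→(s0,0,right)
state=s0 head=1 tape=BB0[0]01010   (s0,0)→(s0,0,right)
state=s0 head=2 tape=BB00[0]1010   (s0,0)→(s0,0,right)
state=s0 head=3 tape=BB000[1]010   (s0,1)→(s2,0,left)
state=s2 head=2 tape=BB00[0]0010   (s2,0)→(s2,0,left)
state=s2 head=1 tape=BB0[0]00010   (s2,0)→(s2,0,left)
state=s2 head=0 tape=BB[0]000010   (s2,0)→(s2,0,left)
state=s2 head=-1 tape=B[B]0000010   (s2,B)→(s0,1,right)
state=s0 head=0 tape=B1[0]000010   (s0,0)→(s0,0,right)
state=s0 head=1 tape=B10[0]00010   (s0,0)→(s0,0,right)
state=s0 head=2 tape=B100[0]0010   (s0,0)→(s0,0,right)
state=s0 head=3 tape=B1000[0]010   (s0,0)→(s0,0,right)
state=s0 head=4 tape=B10000[0]10   (s0,0)→(s0,0,right)
state=s0 head=5 tape=B100000[1]0   (s0,1)→(s2,0,left)
state=s2 head=4 tape=B10000[0]00   (s2,0)→(s2,0,left)
state=s2 head=3 tape=B1000[0]000   (s2,0)→(s2,0,left)
state=s2 head=2 tape=B100[0]0000   (s2,0)→(s2,0,left)
state=s2 head=1 tape=B10[0]00000   (s2,0)→(s2,0,left)
state=s2 head=0 tape=B1[0]000000   (s2,0)→(s2,0,left)
state=s2 head=-1 tape=B[1]0000000   (s2,1)→(s0,B,left)
state=s0 head=-2 tape=[B]B0000000
M halts after 20 transitions.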